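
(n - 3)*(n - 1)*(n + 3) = n^3 - n^2 - 9*n + 9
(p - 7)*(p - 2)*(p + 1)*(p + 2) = p^4 - 6*p^3 - 11*p^2 + 24*p + 28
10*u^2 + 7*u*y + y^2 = (2*u + y)*(5*u + y)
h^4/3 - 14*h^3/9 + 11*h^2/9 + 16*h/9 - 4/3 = (h/3 + 1/3)*(h - 3)*(h - 2)*(h - 2/3)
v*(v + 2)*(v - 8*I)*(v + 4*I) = v^4 + 2*v^3 - 4*I*v^3 + 32*v^2 - 8*I*v^2 + 64*v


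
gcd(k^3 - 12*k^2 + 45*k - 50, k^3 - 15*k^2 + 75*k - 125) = k^2 - 10*k + 25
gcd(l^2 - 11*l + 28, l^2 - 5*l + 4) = l - 4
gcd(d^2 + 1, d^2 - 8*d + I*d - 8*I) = d + I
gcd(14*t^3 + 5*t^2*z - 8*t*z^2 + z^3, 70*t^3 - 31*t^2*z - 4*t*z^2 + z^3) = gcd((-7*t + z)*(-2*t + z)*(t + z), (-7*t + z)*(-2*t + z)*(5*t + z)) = 14*t^2 - 9*t*z + z^2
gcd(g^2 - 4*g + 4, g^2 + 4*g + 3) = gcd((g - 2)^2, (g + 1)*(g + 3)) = 1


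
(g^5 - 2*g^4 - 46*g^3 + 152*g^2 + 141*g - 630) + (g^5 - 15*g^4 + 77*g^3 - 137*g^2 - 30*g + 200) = 2*g^5 - 17*g^4 + 31*g^3 + 15*g^2 + 111*g - 430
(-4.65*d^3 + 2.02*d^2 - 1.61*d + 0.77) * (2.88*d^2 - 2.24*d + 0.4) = -13.392*d^5 + 16.2336*d^4 - 11.0216*d^3 + 6.632*d^2 - 2.3688*d + 0.308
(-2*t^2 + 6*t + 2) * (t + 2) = -2*t^3 + 2*t^2 + 14*t + 4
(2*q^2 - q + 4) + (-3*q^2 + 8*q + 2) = -q^2 + 7*q + 6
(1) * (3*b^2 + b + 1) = 3*b^2 + b + 1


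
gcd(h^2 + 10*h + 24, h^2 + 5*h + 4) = h + 4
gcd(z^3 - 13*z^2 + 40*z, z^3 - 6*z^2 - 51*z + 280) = z^2 - 13*z + 40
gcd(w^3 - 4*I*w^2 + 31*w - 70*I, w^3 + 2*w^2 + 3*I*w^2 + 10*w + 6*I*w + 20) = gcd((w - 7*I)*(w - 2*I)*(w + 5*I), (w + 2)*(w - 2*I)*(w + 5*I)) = w^2 + 3*I*w + 10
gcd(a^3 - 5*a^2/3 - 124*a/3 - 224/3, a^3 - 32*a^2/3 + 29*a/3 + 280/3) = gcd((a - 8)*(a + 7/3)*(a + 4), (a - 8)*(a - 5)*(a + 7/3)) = a^2 - 17*a/3 - 56/3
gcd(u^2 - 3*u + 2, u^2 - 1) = u - 1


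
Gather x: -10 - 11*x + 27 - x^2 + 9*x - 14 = -x^2 - 2*x + 3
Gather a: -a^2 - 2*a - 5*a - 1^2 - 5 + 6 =-a^2 - 7*a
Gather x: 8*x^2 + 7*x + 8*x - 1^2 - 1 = 8*x^2 + 15*x - 2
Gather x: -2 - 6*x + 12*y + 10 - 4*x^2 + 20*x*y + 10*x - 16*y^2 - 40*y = -4*x^2 + x*(20*y + 4) - 16*y^2 - 28*y + 8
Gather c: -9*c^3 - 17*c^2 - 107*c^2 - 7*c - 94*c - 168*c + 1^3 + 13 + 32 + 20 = -9*c^3 - 124*c^2 - 269*c + 66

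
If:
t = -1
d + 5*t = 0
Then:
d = 5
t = -1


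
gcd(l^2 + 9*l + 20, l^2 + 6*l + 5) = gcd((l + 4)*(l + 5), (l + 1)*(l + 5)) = l + 5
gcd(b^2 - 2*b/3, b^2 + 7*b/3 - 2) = b - 2/3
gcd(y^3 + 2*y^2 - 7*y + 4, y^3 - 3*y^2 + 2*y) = y - 1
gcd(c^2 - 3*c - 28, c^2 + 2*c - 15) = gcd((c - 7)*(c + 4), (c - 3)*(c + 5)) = 1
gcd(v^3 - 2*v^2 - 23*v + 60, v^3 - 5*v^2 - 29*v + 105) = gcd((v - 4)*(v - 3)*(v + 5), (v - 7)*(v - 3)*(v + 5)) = v^2 + 2*v - 15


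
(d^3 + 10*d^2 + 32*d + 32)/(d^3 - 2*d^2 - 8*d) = (d^2 + 8*d + 16)/(d*(d - 4))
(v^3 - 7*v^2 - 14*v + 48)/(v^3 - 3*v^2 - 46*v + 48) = (v^2 + v - 6)/(v^2 + 5*v - 6)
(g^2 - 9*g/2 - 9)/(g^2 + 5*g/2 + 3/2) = (g - 6)/(g + 1)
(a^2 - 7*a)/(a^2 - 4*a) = (a - 7)/(a - 4)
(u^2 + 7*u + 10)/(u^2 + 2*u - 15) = (u + 2)/(u - 3)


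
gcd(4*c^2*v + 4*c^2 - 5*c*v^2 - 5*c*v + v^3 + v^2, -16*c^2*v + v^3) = -4*c + v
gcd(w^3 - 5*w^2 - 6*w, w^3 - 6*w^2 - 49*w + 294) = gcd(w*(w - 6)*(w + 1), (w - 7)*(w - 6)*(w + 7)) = w - 6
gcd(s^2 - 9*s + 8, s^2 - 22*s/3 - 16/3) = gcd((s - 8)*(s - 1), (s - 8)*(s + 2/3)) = s - 8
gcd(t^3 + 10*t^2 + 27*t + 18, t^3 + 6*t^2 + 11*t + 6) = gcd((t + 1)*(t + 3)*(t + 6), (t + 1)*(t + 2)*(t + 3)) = t^2 + 4*t + 3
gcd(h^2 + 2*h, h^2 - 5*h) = h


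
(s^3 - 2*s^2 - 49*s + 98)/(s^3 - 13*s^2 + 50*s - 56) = (s + 7)/(s - 4)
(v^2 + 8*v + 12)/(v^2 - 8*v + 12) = (v^2 + 8*v + 12)/(v^2 - 8*v + 12)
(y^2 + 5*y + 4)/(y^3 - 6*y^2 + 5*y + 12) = (y + 4)/(y^2 - 7*y + 12)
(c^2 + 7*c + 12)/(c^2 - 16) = (c + 3)/(c - 4)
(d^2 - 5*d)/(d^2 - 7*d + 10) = d/(d - 2)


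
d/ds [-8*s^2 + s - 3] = 1 - 16*s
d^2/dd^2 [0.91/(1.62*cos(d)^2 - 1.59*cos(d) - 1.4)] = (9.552816*(1 - cos(d)^2)^2 - 7.031934*cos(d)^3 + 15.332499*cos(d)^2 + 12.038208*cos(d) - 18.281718)/(-1.62*cos(d)^2 + 1.59*cos(d) + 1.4)^3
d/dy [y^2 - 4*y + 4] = 2*y - 4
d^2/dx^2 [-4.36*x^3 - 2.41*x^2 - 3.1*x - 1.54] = -26.16*x - 4.82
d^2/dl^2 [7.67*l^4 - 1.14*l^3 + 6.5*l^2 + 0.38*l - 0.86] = 92.04*l^2 - 6.84*l + 13.0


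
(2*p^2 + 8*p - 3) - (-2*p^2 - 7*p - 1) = 4*p^2 + 15*p - 2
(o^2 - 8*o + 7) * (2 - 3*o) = -3*o^3 + 26*o^2 - 37*o + 14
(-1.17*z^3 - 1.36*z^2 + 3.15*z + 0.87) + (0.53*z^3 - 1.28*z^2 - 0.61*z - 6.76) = -0.64*z^3 - 2.64*z^2 + 2.54*z - 5.89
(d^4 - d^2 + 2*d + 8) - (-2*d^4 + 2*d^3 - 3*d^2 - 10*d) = 3*d^4 - 2*d^3 + 2*d^2 + 12*d + 8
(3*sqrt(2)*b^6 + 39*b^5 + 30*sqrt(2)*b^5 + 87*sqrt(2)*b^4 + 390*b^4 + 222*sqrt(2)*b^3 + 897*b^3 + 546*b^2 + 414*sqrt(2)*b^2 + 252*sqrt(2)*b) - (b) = 3*sqrt(2)*b^6 + 39*b^5 + 30*sqrt(2)*b^5 + 87*sqrt(2)*b^4 + 390*b^4 + 222*sqrt(2)*b^3 + 897*b^3 + 546*b^2 + 414*sqrt(2)*b^2 - b + 252*sqrt(2)*b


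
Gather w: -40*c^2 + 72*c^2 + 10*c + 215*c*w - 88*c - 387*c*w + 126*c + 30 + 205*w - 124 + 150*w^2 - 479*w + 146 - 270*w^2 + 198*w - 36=32*c^2 + 48*c - 120*w^2 + w*(-172*c - 76) + 16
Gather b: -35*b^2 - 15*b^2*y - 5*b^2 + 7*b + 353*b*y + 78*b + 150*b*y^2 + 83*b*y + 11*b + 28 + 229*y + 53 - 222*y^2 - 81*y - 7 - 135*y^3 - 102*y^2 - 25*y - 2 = b^2*(-15*y - 40) + b*(150*y^2 + 436*y + 96) - 135*y^3 - 324*y^2 + 123*y + 72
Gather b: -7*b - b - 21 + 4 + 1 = -8*b - 16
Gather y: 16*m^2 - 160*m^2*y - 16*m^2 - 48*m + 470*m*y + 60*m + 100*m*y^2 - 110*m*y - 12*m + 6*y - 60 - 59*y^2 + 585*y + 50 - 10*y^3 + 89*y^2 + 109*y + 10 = -10*y^3 + y^2*(100*m + 30) + y*(-160*m^2 + 360*m + 700)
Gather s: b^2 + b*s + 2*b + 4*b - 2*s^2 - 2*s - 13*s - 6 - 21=b^2 + 6*b - 2*s^2 + s*(b - 15) - 27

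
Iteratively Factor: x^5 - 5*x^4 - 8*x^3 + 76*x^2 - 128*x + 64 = (x - 1)*(x^4 - 4*x^3 - 12*x^2 + 64*x - 64) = (x - 4)*(x - 1)*(x^3 - 12*x + 16) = (x - 4)*(x - 2)*(x - 1)*(x^2 + 2*x - 8) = (x - 4)*(x - 2)*(x - 1)*(x + 4)*(x - 2)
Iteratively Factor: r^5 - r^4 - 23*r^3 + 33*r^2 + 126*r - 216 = (r - 3)*(r^4 + 2*r^3 - 17*r^2 - 18*r + 72) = (r - 3)*(r + 4)*(r^3 - 2*r^2 - 9*r + 18) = (r - 3)*(r + 3)*(r + 4)*(r^2 - 5*r + 6) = (r - 3)^2*(r + 3)*(r + 4)*(r - 2)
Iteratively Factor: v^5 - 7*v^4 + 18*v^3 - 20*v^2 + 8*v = (v - 2)*(v^4 - 5*v^3 + 8*v^2 - 4*v) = (v - 2)^2*(v^3 - 3*v^2 + 2*v) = v*(v - 2)^2*(v^2 - 3*v + 2) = v*(v - 2)^2*(v - 1)*(v - 2)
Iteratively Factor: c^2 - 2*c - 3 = (c + 1)*(c - 3)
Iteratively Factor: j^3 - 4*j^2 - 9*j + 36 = (j - 3)*(j^2 - j - 12) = (j - 3)*(j + 3)*(j - 4)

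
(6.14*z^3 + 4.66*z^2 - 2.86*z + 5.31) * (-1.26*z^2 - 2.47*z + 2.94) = -7.7364*z^5 - 21.0374*z^4 + 10.145*z^3 + 14.074*z^2 - 21.5241*z + 15.6114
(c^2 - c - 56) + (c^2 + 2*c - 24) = 2*c^2 + c - 80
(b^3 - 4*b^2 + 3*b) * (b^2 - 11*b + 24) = b^5 - 15*b^4 + 71*b^3 - 129*b^2 + 72*b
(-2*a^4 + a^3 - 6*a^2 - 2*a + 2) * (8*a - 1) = -16*a^5 + 10*a^4 - 49*a^3 - 10*a^2 + 18*a - 2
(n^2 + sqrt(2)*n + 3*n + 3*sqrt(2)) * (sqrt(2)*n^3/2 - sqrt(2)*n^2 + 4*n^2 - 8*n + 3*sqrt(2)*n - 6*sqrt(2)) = sqrt(2)*n^5/2 + sqrt(2)*n^4/2 + 5*n^4 + 5*n^3 + 4*sqrt(2)*n^3 - 24*n^2 + 7*sqrt(2)*n^2 - 42*sqrt(2)*n + 6*n - 36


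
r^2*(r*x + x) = r^3*x + r^2*x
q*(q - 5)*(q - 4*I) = q^3 - 5*q^2 - 4*I*q^2 + 20*I*q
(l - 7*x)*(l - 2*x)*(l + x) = l^3 - 8*l^2*x + 5*l*x^2 + 14*x^3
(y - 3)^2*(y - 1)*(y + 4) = y^4 - 3*y^3 - 13*y^2 + 51*y - 36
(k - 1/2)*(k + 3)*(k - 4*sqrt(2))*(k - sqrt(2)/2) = k^4 - 9*sqrt(2)*k^3/2 + 5*k^3/2 - 45*sqrt(2)*k^2/4 + 5*k^2/2 + 27*sqrt(2)*k/4 + 10*k - 6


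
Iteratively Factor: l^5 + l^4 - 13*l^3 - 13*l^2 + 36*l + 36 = (l - 2)*(l^4 + 3*l^3 - 7*l^2 - 27*l - 18) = (l - 3)*(l - 2)*(l^3 + 6*l^2 + 11*l + 6) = (l - 3)*(l - 2)*(l + 2)*(l^2 + 4*l + 3) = (l - 3)*(l - 2)*(l + 1)*(l + 2)*(l + 3)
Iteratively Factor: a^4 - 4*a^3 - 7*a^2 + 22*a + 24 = (a - 4)*(a^3 - 7*a - 6) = (a - 4)*(a + 2)*(a^2 - 2*a - 3) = (a - 4)*(a - 3)*(a + 2)*(a + 1)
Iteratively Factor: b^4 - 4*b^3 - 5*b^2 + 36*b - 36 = (b - 2)*(b^3 - 2*b^2 - 9*b + 18) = (b - 2)*(b + 3)*(b^2 - 5*b + 6) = (b - 3)*(b - 2)*(b + 3)*(b - 2)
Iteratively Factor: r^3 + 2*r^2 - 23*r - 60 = (r + 3)*(r^2 - r - 20) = (r - 5)*(r + 3)*(r + 4)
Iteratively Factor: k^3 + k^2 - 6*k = (k - 2)*(k^2 + 3*k) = k*(k - 2)*(k + 3)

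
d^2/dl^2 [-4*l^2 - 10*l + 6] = -8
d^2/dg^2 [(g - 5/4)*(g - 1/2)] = 2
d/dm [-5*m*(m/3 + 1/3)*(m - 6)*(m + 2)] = -20*m^3/3 + 15*m^2 + 160*m/3 + 20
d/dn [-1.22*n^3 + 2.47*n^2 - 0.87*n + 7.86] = -3.66*n^2 + 4.94*n - 0.87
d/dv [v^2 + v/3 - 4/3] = 2*v + 1/3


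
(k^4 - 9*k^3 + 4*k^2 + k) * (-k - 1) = -k^5 + 8*k^4 + 5*k^3 - 5*k^2 - k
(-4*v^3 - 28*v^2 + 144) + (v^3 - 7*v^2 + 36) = -3*v^3 - 35*v^2 + 180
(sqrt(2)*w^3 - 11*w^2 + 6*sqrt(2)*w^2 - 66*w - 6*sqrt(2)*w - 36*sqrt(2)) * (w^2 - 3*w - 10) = sqrt(2)*w^5 - 11*w^4 + 3*sqrt(2)*w^4 - 34*sqrt(2)*w^3 - 33*w^3 - 78*sqrt(2)*w^2 + 308*w^2 + 168*sqrt(2)*w + 660*w + 360*sqrt(2)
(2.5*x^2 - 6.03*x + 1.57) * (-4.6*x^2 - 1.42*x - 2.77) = -11.5*x^4 + 24.188*x^3 - 5.5844*x^2 + 14.4737*x - 4.3489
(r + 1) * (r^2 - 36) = r^3 + r^2 - 36*r - 36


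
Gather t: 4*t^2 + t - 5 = 4*t^2 + t - 5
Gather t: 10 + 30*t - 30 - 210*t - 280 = -180*t - 300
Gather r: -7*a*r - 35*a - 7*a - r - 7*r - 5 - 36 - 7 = -42*a + r*(-7*a - 8) - 48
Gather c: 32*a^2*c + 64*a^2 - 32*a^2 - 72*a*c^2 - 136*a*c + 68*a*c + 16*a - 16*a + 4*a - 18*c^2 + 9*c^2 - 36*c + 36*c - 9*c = 32*a^2 + 4*a + c^2*(-72*a - 9) + c*(32*a^2 - 68*a - 9)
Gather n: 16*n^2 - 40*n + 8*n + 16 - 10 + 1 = 16*n^2 - 32*n + 7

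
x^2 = x^2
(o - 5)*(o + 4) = o^2 - o - 20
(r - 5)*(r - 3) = r^2 - 8*r + 15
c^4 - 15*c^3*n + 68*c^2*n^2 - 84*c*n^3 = c*(c - 7*n)*(c - 6*n)*(c - 2*n)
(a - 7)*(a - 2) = a^2 - 9*a + 14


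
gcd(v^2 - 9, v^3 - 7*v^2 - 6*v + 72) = v + 3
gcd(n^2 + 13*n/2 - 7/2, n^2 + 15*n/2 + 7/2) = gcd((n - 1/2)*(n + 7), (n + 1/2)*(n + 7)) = n + 7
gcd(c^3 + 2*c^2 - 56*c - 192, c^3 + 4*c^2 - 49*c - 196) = c + 4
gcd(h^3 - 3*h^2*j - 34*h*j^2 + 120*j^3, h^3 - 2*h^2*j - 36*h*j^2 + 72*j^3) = h + 6*j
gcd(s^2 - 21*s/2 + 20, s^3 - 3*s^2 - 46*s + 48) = s - 8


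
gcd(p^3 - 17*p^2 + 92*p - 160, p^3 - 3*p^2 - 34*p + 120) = p^2 - 9*p + 20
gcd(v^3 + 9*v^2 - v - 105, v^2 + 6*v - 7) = v + 7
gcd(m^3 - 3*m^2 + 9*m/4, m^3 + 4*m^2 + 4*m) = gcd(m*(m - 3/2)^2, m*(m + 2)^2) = m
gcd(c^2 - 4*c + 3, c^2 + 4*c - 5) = c - 1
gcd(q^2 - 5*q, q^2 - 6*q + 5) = q - 5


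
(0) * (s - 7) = 0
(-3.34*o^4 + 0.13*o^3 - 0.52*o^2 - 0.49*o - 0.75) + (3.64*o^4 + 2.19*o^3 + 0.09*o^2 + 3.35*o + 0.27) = 0.3*o^4 + 2.32*o^3 - 0.43*o^2 + 2.86*o - 0.48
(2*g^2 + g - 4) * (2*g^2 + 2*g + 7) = 4*g^4 + 6*g^3 + 8*g^2 - g - 28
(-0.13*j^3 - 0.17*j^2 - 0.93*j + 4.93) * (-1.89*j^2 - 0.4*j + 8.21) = 0.2457*j^5 + 0.3733*j^4 + 0.7584*j^3 - 10.3414*j^2 - 9.6073*j + 40.4753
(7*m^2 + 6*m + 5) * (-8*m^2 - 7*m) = -56*m^4 - 97*m^3 - 82*m^2 - 35*m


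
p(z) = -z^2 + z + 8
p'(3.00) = -5.00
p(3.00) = 2.00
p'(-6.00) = 13.00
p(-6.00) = -34.00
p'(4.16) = -7.32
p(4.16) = -5.15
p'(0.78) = -0.56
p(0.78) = 8.17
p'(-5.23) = 11.46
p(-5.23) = -24.58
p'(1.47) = -1.94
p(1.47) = 7.31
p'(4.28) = -7.56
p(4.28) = -6.04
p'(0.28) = 0.44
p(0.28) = 8.20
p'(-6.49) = 13.98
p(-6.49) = -40.61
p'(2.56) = -4.12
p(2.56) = 4.01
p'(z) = 1 - 2*z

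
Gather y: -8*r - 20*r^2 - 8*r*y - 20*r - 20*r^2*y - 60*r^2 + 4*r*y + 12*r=-80*r^2 - 16*r + y*(-20*r^2 - 4*r)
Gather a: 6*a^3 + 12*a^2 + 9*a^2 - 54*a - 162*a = 6*a^3 + 21*a^2 - 216*a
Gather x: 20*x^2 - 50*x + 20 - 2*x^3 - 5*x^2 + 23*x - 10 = -2*x^3 + 15*x^2 - 27*x + 10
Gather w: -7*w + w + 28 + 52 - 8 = 72 - 6*w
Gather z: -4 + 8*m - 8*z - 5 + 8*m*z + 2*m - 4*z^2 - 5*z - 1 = 10*m - 4*z^2 + z*(8*m - 13) - 10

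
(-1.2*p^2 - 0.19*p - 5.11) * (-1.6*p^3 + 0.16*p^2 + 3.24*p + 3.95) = 1.92*p^5 + 0.112*p^4 + 4.2576*p^3 - 6.1732*p^2 - 17.3069*p - 20.1845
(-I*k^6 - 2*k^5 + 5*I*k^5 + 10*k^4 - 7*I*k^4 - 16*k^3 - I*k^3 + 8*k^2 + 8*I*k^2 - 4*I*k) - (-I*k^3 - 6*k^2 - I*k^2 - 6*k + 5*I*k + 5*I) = -I*k^6 - 2*k^5 + 5*I*k^5 + 10*k^4 - 7*I*k^4 - 16*k^3 + 14*k^2 + 9*I*k^2 + 6*k - 9*I*k - 5*I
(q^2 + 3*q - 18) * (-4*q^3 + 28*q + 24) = -4*q^5 - 12*q^4 + 100*q^3 + 108*q^2 - 432*q - 432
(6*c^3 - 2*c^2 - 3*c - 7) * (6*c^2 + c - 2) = 36*c^5 - 6*c^4 - 32*c^3 - 41*c^2 - c + 14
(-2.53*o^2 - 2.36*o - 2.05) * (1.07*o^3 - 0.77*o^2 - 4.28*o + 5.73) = -2.7071*o^5 - 0.5771*o^4 + 10.4521*o^3 - 2.8176*o^2 - 4.7488*o - 11.7465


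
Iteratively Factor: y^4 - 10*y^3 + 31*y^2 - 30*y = (y - 3)*(y^3 - 7*y^2 + 10*y) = (y - 5)*(y - 3)*(y^2 - 2*y) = y*(y - 5)*(y - 3)*(y - 2)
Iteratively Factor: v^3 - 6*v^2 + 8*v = (v)*(v^2 - 6*v + 8) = v*(v - 4)*(v - 2)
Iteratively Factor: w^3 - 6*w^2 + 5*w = (w - 5)*(w^2 - w) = (w - 5)*(w - 1)*(w)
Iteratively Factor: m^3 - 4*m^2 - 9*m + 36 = (m - 4)*(m^2 - 9) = (m - 4)*(m + 3)*(m - 3)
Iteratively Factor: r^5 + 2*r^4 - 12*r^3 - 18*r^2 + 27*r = (r + 3)*(r^4 - r^3 - 9*r^2 + 9*r) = (r - 1)*(r + 3)*(r^3 - 9*r) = (r - 1)*(r + 3)^2*(r^2 - 3*r) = r*(r - 1)*(r + 3)^2*(r - 3)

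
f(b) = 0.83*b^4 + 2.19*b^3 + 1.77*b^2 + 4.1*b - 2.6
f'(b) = 3.32*b^3 + 6.57*b^2 + 3.54*b + 4.1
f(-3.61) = 43.60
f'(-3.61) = -79.25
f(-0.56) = -4.64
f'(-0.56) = 3.59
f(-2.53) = -3.10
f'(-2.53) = -16.57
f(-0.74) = -5.30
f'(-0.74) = 3.73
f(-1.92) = -8.17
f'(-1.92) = -1.98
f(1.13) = 8.81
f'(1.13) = 21.28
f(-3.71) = 51.96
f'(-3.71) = -88.14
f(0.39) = -0.58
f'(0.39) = 6.68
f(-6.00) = 639.16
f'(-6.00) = -497.74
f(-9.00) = 3952.99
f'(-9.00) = -1915.87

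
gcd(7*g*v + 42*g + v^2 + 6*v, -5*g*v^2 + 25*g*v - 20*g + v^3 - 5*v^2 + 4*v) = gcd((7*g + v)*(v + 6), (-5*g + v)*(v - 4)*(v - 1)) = 1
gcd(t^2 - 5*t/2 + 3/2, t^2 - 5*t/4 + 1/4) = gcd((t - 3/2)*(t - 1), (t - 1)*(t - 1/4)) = t - 1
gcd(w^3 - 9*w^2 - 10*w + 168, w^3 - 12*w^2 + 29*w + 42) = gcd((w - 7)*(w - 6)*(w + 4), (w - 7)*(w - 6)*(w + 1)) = w^2 - 13*w + 42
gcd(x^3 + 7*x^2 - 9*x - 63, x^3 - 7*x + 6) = x + 3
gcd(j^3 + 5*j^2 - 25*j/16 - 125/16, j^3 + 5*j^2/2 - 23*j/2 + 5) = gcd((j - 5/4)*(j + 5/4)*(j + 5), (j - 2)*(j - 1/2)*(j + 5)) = j + 5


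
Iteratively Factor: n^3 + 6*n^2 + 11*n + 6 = (n + 2)*(n^2 + 4*n + 3) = (n + 1)*(n + 2)*(n + 3)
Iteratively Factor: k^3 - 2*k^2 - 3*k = (k - 3)*(k^2 + k) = k*(k - 3)*(k + 1)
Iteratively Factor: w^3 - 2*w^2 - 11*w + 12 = (w + 3)*(w^2 - 5*w + 4) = (w - 1)*(w + 3)*(w - 4)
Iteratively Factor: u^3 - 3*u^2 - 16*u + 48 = (u - 4)*(u^2 + u - 12) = (u - 4)*(u - 3)*(u + 4)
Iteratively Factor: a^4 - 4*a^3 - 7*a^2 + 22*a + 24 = (a - 3)*(a^3 - a^2 - 10*a - 8) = (a - 4)*(a - 3)*(a^2 + 3*a + 2) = (a - 4)*(a - 3)*(a + 2)*(a + 1)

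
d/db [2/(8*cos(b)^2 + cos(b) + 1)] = 2*(16*cos(b) + 1)*sin(b)/(8*cos(b)^2 + cos(b) + 1)^2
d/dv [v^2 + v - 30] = 2*v + 1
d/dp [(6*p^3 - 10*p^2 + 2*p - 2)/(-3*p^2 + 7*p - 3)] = 2*(-9*p^4 + 42*p^3 - 59*p^2 + 24*p + 4)/(9*p^4 - 42*p^3 + 67*p^2 - 42*p + 9)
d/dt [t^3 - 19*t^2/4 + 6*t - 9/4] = 3*t^2 - 19*t/2 + 6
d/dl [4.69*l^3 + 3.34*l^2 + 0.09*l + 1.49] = 14.07*l^2 + 6.68*l + 0.09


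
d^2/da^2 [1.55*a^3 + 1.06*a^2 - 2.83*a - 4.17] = 9.3*a + 2.12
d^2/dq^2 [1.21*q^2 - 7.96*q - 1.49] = 2.42000000000000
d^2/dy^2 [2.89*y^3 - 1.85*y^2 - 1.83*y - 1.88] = 17.34*y - 3.7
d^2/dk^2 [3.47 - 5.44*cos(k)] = 5.44*cos(k)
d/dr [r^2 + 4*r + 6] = 2*r + 4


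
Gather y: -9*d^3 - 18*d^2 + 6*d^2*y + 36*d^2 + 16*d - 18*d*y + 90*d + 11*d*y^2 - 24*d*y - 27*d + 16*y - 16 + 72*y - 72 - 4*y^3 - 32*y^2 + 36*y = -9*d^3 + 18*d^2 + 79*d - 4*y^3 + y^2*(11*d - 32) + y*(6*d^2 - 42*d + 124) - 88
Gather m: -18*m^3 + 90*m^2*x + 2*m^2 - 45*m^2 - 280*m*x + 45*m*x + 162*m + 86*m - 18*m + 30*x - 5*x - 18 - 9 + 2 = -18*m^3 + m^2*(90*x - 43) + m*(230 - 235*x) + 25*x - 25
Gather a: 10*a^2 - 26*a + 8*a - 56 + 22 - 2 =10*a^2 - 18*a - 36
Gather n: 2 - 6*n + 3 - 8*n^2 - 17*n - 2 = -8*n^2 - 23*n + 3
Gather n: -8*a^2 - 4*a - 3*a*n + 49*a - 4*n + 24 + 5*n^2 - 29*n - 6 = -8*a^2 + 45*a + 5*n^2 + n*(-3*a - 33) + 18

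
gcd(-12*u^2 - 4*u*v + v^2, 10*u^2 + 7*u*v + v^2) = 2*u + v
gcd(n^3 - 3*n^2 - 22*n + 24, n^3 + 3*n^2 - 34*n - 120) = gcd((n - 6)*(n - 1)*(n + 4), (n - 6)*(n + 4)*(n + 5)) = n^2 - 2*n - 24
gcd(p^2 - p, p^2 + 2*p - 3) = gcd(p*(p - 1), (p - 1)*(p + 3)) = p - 1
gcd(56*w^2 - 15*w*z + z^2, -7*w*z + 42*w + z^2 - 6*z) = -7*w + z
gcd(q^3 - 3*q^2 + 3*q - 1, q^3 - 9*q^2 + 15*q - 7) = q^2 - 2*q + 1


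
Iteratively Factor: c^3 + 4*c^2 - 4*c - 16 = (c - 2)*(c^2 + 6*c + 8) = (c - 2)*(c + 2)*(c + 4)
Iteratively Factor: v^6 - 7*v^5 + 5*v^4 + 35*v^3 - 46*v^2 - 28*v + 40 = (v - 1)*(v^5 - 6*v^4 - v^3 + 34*v^2 - 12*v - 40) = (v - 1)*(v + 2)*(v^4 - 8*v^3 + 15*v^2 + 4*v - 20) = (v - 2)*(v - 1)*(v + 2)*(v^3 - 6*v^2 + 3*v + 10) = (v - 2)^2*(v - 1)*(v + 2)*(v^2 - 4*v - 5) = (v - 2)^2*(v - 1)*(v + 1)*(v + 2)*(v - 5)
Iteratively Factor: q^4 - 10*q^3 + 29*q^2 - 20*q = (q - 5)*(q^3 - 5*q^2 + 4*q) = q*(q - 5)*(q^2 - 5*q + 4) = q*(q - 5)*(q - 4)*(q - 1)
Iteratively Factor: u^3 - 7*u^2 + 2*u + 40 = (u - 4)*(u^2 - 3*u - 10) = (u - 5)*(u - 4)*(u + 2)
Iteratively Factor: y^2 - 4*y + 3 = (y - 1)*(y - 3)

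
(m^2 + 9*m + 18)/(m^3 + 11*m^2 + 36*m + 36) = 1/(m + 2)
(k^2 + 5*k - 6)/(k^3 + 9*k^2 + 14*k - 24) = 1/(k + 4)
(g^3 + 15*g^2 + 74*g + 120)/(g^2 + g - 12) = (g^2 + 11*g + 30)/(g - 3)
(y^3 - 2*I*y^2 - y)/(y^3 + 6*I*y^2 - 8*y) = (y^2 - 2*I*y - 1)/(y^2 + 6*I*y - 8)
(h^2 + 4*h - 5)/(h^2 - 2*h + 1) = (h + 5)/(h - 1)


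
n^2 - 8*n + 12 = (n - 6)*(n - 2)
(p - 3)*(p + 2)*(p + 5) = p^3 + 4*p^2 - 11*p - 30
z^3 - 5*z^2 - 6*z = z*(z - 6)*(z + 1)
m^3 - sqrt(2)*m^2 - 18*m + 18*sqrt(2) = (m - 3*sqrt(2))*(m - sqrt(2))*(m + 3*sqrt(2))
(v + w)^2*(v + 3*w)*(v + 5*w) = v^4 + 10*v^3*w + 32*v^2*w^2 + 38*v*w^3 + 15*w^4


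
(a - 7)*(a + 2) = a^2 - 5*a - 14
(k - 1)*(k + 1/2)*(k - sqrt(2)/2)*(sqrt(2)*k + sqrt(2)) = sqrt(2)*k^4 - k^3 + sqrt(2)*k^3/2 - sqrt(2)*k^2 - k^2/2 - sqrt(2)*k/2 + k + 1/2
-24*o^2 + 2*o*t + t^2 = (-4*o + t)*(6*o + t)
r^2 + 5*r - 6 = (r - 1)*(r + 6)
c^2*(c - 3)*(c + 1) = c^4 - 2*c^3 - 3*c^2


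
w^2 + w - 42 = (w - 6)*(w + 7)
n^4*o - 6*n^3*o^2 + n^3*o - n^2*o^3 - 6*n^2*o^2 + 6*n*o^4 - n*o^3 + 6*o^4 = (n - 6*o)*(n - o)*(n + o)*(n*o + o)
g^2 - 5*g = g*(g - 5)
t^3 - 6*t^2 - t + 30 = (t - 5)*(t - 3)*(t + 2)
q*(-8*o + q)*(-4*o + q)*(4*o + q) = 128*o^3*q - 16*o^2*q^2 - 8*o*q^3 + q^4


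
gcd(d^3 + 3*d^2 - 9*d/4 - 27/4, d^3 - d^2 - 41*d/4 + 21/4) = d + 3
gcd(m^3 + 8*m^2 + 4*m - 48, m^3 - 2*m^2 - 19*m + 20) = m + 4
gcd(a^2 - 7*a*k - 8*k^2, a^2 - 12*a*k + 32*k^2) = a - 8*k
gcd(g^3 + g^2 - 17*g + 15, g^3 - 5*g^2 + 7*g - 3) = g^2 - 4*g + 3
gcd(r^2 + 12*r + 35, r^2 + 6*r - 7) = r + 7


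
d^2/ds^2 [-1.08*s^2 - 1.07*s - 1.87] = -2.16000000000000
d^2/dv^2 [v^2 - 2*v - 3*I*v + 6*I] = 2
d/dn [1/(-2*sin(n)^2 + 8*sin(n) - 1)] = 4*(sin(n) - 2)*cos(n)/(-8*sin(n) - cos(2*n) + 2)^2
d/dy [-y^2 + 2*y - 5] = 2 - 2*y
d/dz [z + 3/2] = 1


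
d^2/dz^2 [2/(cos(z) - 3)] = 2*(sin(z)^2 - 3*cos(z) + 1)/(cos(z) - 3)^3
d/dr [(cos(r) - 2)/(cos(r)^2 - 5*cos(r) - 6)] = (cos(r)^2 - 4*cos(r) + 16)*sin(r)/(sin(r)^2 + 5*cos(r) + 5)^2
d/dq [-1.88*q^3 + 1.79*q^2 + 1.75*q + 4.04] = -5.64*q^2 + 3.58*q + 1.75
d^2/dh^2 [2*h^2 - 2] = 4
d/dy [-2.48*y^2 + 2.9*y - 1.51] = 2.9 - 4.96*y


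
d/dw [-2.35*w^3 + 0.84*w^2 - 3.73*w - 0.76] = -7.05*w^2 + 1.68*w - 3.73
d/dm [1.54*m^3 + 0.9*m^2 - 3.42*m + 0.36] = 4.62*m^2 + 1.8*m - 3.42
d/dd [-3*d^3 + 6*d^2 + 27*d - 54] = -9*d^2 + 12*d + 27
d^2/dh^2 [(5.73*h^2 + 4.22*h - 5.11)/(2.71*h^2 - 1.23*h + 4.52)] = (100.183822*h^3 - 646.297602*h^2 - 207.950766*h + 390.780394)/(19.902511*h^6 - 27.099729*h^5 + 111.885873*h^4 - 92.259963*h^3 + 186.614076*h^2 - 75.388176*h + 92.345408)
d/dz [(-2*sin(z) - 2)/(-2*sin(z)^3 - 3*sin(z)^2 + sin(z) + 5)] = 2*(-9*sin(z)^2 - 9*sin(z) + sin(3*z) - 4)*cos(z)/(2*sin(z)^3 + 3*sin(z)^2 - sin(z) - 5)^2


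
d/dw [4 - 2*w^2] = -4*w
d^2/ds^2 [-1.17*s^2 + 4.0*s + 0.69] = -2.34000000000000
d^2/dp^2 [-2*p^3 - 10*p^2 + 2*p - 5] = -12*p - 20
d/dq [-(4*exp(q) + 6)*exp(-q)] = 6*exp(-q)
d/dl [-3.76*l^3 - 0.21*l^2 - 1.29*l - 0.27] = -11.28*l^2 - 0.42*l - 1.29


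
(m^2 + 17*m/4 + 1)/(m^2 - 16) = (m + 1/4)/(m - 4)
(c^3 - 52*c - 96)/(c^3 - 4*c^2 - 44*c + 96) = (c + 2)/(c - 2)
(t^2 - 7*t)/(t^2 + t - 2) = t*(t - 7)/(t^2 + t - 2)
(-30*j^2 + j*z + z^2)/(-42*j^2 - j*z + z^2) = (-5*j + z)/(-7*j + z)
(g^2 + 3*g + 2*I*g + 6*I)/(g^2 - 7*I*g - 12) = (g^2 + g*(3 + 2*I) + 6*I)/(g^2 - 7*I*g - 12)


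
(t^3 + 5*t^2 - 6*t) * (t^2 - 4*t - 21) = t^5 + t^4 - 47*t^3 - 81*t^2 + 126*t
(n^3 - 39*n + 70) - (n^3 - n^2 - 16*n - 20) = n^2 - 23*n + 90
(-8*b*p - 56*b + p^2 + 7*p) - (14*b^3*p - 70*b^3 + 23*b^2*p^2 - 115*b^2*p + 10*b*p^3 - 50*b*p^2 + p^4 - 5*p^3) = -14*b^3*p + 70*b^3 - 23*b^2*p^2 + 115*b^2*p - 10*b*p^3 + 50*b*p^2 - 8*b*p - 56*b - p^4 + 5*p^3 + p^2 + 7*p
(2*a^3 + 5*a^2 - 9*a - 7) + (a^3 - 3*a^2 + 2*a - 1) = 3*a^3 + 2*a^2 - 7*a - 8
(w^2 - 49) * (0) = 0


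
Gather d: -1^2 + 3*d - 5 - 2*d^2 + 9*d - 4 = -2*d^2 + 12*d - 10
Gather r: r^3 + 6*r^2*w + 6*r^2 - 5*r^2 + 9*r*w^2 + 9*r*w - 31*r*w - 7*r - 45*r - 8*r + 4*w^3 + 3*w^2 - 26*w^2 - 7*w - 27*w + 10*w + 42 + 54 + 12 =r^3 + r^2*(6*w + 1) + r*(9*w^2 - 22*w - 60) + 4*w^3 - 23*w^2 - 24*w + 108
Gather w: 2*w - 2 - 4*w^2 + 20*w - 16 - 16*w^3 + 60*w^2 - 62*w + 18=-16*w^3 + 56*w^2 - 40*w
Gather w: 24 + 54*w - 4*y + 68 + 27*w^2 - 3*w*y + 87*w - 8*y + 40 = 27*w^2 + w*(141 - 3*y) - 12*y + 132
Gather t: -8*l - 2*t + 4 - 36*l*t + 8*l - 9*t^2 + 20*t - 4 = -9*t^2 + t*(18 - 36*l)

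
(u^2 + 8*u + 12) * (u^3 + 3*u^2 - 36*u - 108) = u^5 + 11*u^4 - 360*u^2 - 1296*u - 1296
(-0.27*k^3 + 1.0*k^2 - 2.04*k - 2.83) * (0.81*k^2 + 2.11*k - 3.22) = -0.2187*k^5 + 0.2403*k^4 + 1.327*k^3 - 9.8167*k^2 + 0.597500000000001*k + 9.1126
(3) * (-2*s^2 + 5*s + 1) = -6*s^2 + 15*s + 3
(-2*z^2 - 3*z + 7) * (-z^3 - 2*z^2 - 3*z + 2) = 2*z^5 + 7*z^4 + 5*z^3 - 9*z^2 - 27*z + 14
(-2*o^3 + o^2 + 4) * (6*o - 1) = -12*o^4 + 8*o^3 - o^2 + 24*o - 4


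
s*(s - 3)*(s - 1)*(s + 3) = s^4 - s^3 - 9*s^2 + 9*s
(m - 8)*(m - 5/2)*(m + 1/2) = m^3 - 10*m^2 + 59*m/4 + 10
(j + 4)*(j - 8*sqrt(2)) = j^2 - 8*sqrt(2)*j + 4*j - 32*sqrt(2)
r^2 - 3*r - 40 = (r - 8)*(r + 5)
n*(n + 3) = n^2 + 3*n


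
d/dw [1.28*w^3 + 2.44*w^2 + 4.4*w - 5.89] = 3.84*w^2 + 4.88*w + 4.4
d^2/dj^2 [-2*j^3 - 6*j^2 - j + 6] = -12*j - 12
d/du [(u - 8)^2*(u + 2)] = (u - 8)*(3*u - 4)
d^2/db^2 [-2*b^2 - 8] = -4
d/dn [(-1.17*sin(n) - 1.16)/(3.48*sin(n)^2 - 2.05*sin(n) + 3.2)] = (4.0716*sin(n)^2 + 8.0736*sin(n) - 6.122)*cos(n)/(12.1104*sin(n)^4 - 14.268*sin(n)^3 + 26.4745*sin(n)^2 - 13.12*sin(n) + 10.24)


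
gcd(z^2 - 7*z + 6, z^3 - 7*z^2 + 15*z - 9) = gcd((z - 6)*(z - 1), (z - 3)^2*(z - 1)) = z - 1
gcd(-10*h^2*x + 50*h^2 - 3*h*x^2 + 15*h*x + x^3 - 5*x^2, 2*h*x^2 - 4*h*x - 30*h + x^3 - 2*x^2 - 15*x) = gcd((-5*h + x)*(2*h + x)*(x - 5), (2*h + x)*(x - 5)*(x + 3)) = 2*h*x - 10*h + x^2 - 5*x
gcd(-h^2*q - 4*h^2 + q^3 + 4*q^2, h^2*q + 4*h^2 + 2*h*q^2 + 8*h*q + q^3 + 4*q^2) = h*q + 4*h + q^2 + 4*q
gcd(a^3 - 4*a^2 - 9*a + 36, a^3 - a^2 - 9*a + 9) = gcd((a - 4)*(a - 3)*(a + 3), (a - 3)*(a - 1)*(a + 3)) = a^2 - 9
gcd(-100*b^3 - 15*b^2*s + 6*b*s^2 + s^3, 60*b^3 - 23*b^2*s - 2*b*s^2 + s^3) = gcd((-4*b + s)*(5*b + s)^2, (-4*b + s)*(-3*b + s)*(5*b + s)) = -20*b^2 + b*s + s^2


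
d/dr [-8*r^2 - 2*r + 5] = -16*r - 2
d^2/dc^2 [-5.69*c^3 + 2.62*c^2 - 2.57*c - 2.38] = 5.24 - 34.14*c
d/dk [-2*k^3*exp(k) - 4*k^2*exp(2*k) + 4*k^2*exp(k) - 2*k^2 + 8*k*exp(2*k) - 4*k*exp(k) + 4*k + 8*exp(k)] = -2*k^3*exp(k) - 8*k^2*exp(2*k) - 2*k^2*exp(k) + 8*k*exp(2*k) + 4*k*exp(k) - 4*k + 8*exp(2*k) + 4*exp(k) + 4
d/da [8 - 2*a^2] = -4*a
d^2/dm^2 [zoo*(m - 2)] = 0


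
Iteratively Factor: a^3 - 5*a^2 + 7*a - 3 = (a - 1)*(a^2 - 4*a + 3) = (a - 1)^2*(a - 3)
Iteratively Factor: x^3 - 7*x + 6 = (x - 2)*(x^2 + 2*x - 3) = (x - 2)*(x + 3)*(x - 1)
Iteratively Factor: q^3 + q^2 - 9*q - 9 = (q - 3)*(q^2 + 4*q + 3) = (q - 3)*(q + 1)*(q + 3)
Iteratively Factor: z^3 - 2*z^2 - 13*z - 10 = (z + 1)*(z^2 - 3*z - 10) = (z + 1)*(z + 2)*(z - 5)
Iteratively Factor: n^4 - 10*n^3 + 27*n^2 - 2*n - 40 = (n - 4)*(n^3 - 6*n^2 + 3*n + 10) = (n - 5)*(n - 4)*(n^2 - n - 2) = (n - 5)*(n - 4)*(n + 1)*(n - 2)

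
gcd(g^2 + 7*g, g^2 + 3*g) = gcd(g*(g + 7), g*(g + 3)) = g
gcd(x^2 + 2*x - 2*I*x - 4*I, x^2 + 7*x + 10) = x + 2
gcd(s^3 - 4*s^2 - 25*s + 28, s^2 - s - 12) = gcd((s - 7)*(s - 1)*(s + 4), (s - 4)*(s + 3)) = 1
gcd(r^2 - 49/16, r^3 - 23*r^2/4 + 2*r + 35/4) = r - 7/4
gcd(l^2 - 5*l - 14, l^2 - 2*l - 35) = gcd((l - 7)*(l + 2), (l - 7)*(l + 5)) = l - 7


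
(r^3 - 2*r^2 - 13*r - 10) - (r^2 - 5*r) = r^3 - 3*r^2 - 8*r - 10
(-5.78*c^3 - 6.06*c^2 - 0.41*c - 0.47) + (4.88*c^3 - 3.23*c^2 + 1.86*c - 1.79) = -0.9*c^3 - 9.29*c^2 + 1.45*c - 2.26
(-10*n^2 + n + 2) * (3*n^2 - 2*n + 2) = -30*n^4 + 23*n^3 - 16*n^2 - 2*n + 4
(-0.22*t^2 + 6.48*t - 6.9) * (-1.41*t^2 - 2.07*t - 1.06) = 0.3102*t^4 - 8.6814*t^3 - 3.4514*t^2 + 7.4142*t + 7.314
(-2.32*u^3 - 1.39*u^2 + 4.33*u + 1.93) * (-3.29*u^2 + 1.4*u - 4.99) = 7.6328*u^5 + 1.3251*u^4 - 4.6149*u^3 + 6.6484*u^2 - 18.9047*u - 9.6307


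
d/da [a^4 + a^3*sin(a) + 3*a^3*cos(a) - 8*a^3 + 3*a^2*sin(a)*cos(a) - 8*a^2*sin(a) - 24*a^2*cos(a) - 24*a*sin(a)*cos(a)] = -3*a^3*sin(a) + a^3*cos(a) + 4*a^3 + 27*a^2*sin(a) + a^2*cos(a) + 3*a^2*cos(2*a) - 24*a^2 - 16*a*sin(a) + 3*a*sin(2*a) - 48*a*cos(a) - 24*a*cos(2*a) - 12*sin(2*a)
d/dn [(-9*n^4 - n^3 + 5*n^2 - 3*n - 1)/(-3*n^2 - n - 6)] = (54*n^5 + 30*n^4 + 218*n^3 + 4*n^2 - 66*n + 17)/(9*n^4 + 6*n^3 + 37*n^2 + 12*n + 36)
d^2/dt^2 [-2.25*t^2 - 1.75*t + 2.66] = -4.50000000000000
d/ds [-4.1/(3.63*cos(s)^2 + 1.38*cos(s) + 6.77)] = -(29.766*cos(s) + 5.658)*sin(s)/(3.63*cos(s)^2 + 1.38*cos(s) + 6.77)^2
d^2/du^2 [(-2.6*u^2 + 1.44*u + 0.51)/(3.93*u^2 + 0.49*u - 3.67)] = (54.494952*u^3 - 177.738966*u^2 + 130.508226*u - 49.902712)/(60.698457*u^6 + 22.704003*u^5 - 167.21757*u^4 - 42.286265*u^3 + 156.15483*u^2 + 19.799283*u - 49.430863)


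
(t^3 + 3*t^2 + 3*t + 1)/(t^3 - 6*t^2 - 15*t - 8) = (t + 1)/(t - 8)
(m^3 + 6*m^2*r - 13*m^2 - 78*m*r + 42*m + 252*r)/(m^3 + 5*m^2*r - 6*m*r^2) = (-m^2 + 13*m - 42)/(m*(-m + r))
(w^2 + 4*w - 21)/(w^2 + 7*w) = (w - 3)/w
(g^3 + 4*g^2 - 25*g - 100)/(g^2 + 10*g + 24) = (g^2 - 25)/(g + 6)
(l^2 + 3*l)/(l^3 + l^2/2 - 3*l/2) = 2*(l + 3)/(2*l^2 + l - 3)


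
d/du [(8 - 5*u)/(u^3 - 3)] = (10*u^3 - 24*u^2 + 15)/(u^6 - 6*u^3 + 9)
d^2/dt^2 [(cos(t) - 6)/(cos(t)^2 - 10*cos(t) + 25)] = (145*cos(t)/4 + 2*cos(2*t) - cos(3*t)/4 - 14)/(cos(t) - 5)^4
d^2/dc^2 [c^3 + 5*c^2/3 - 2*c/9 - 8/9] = 6*c + 10/3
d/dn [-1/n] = n^(-2)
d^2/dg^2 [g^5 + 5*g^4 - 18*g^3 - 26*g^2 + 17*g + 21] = 20*g^3 + 60*g^2 - 108*g - 52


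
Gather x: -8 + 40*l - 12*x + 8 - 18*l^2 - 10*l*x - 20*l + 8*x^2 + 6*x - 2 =-18*l^2 + 20*l + 8*x^2 + x*(-10*l - 6) - 2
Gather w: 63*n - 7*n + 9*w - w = 56*n + 8*w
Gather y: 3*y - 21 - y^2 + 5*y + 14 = -y^2 + 8*y - 7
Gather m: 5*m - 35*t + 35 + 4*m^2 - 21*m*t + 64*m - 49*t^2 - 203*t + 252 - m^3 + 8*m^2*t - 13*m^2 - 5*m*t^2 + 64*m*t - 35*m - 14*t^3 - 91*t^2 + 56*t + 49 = -m^3 + m^2*(8*t - 9) + m*(-5*t^2 + 43*t + 34) - 14*t^3 - 140*t^2 - 182*t + 336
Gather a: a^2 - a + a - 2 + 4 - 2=a^2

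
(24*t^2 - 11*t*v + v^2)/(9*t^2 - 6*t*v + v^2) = (8*t - v)/(3*t - v)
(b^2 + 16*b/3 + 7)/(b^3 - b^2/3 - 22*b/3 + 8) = (3*b + 7)/(3*b^2 - 10*b + 8)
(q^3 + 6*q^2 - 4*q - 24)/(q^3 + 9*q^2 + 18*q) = (q^2 - 4)/(q*(q + 3))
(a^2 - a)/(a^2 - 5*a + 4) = a/(a - 4)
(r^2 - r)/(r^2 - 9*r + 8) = r/(r - 8)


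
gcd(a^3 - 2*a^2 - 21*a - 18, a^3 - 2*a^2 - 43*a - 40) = a + 1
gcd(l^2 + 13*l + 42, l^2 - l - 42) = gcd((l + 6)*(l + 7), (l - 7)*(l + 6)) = l + 6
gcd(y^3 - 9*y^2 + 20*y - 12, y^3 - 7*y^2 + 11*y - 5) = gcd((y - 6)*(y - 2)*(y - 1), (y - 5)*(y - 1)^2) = y - 1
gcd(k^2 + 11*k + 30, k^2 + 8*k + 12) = k + 6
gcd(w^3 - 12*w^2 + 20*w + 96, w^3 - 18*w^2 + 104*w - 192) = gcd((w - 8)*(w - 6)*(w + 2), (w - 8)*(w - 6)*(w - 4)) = w^2 - 14*w + 48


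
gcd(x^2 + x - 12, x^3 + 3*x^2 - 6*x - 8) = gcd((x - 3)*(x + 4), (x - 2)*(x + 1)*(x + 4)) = x + 4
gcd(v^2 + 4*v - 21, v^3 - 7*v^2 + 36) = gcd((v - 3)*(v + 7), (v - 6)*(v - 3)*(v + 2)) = v - 3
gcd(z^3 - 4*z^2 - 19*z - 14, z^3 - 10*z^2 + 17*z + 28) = z^2 - 6*z - 7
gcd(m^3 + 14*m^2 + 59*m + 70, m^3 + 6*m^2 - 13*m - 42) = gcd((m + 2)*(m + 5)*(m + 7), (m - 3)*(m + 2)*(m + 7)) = m^2 + 9*m + 14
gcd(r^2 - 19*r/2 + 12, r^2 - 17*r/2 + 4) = r - 8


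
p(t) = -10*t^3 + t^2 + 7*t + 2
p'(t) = -30*t^2 + 2*t + 7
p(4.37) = -782.85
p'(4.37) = -557.17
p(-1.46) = 25.03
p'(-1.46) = -59.87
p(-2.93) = 241.61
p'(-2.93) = -256.41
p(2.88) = -208.42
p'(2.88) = -236.07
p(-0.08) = 1.45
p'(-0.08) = 6.65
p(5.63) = -1711.43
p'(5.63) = -932.65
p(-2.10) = 84.32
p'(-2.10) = -129.50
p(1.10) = -2.40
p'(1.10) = -27.10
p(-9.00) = 7310.00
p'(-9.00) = -2441.00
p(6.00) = -2080.00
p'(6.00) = -1061.00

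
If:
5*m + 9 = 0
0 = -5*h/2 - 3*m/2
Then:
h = 27/25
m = -9/5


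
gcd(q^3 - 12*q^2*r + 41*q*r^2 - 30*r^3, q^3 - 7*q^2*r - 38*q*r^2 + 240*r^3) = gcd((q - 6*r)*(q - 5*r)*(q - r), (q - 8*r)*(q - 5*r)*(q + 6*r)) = q - 5*r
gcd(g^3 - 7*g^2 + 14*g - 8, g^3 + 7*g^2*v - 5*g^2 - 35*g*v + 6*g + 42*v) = g - 2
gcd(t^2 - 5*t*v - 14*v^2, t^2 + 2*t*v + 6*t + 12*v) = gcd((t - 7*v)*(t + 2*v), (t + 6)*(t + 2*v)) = t + 2*v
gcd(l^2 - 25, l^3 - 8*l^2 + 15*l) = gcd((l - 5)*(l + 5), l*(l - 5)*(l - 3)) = l - 5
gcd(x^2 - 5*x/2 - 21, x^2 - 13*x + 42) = x - 6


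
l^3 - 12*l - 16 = (l - 4)*(l + 2)^2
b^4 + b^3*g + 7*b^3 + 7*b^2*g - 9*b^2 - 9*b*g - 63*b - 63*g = (b - 3)*(b + 3)*(b + 7)*(b + g)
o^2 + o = o*(o + 1)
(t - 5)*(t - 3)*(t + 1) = t^3 - 7*t^2 + 7*t + 15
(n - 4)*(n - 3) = n^2 - 7*n + 12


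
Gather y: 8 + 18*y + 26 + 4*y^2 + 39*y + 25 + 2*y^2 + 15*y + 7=6*y^2 + 72*y + 66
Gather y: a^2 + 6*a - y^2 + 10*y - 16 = a^2 + 6*a - y^2 + 10*y - 16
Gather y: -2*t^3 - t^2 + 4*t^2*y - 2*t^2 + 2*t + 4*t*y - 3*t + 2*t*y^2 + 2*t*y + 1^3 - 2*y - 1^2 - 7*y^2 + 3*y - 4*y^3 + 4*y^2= -2*t^3 - 3*t^2 - t - 4*y^3 + y^2*(2*t - 3) + y*(4*t^2 + 6*t + 1)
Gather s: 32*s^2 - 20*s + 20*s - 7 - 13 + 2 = 32*s^2 - 18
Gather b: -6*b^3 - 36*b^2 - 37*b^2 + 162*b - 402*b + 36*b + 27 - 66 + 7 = -6*b^3 - 73*b^2 - 204*b - 32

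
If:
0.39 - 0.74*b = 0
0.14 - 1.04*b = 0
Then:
No Solution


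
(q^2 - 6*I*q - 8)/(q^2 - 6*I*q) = (q^2 - 6*I*q - 8)/(q*(q - 6*I))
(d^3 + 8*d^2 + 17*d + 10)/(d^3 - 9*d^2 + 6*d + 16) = (d^2 + 7*d + 10)/(d^2 - 10*d + 16)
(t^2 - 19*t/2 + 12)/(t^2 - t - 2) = (-t^2 + 19*t/2 - 12)/(-t^2 + t + 2)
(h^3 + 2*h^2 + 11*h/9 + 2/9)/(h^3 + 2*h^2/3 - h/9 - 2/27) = 3*(h + 1)/(3*h - 1)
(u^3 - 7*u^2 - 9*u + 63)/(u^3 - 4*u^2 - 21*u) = (u - 3)/u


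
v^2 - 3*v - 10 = (v - 5)*(v + 2)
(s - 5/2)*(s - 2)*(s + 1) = s^3 - 7*s^2/2 + s/2 + 5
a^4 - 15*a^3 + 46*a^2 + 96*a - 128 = (a - 8)^2*(a - 1)*(a + 2)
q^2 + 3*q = q*(q + 3)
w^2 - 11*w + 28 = (w - 7)*(w - 4)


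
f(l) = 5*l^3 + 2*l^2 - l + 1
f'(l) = 15*l^2 + 4*l - 1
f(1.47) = 19.73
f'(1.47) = 37.29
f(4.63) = 535.51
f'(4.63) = 339.07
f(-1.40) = -7.40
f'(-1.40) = 22.80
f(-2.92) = -103.51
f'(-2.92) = 115.22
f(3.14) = 172.37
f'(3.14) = 159.45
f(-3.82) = -244.71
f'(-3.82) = 202.61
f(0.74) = 3.38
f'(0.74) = 10.17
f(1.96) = 44.37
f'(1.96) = 64.46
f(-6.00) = -1001.00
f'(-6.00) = 515.00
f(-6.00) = -1001.00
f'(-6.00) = 515.00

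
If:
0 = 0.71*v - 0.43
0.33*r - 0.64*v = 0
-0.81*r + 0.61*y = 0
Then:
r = 1.17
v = 0.61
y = 1.56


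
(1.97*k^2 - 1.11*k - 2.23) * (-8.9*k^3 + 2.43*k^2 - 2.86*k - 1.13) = -17.533*k^5 + 14.6661*k^4 + 11.5155*k^3 - 4.4704*k^2 + 7.6321*k + 2.5199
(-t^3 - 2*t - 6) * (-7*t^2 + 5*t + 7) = 7*t^5 - 5*t^4 + 7*t^3 + 32*t^2 - 44*t - 42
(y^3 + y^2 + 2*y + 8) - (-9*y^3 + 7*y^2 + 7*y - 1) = 10*y^3 - 6*y^2 - 5*y + 9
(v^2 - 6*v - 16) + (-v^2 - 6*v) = -12*v - 16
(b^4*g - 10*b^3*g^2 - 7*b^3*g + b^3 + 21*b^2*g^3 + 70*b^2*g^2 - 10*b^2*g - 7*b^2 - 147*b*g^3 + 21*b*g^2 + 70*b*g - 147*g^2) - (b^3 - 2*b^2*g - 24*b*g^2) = b^4*g - 10*b^3*g^2 - 7*b^3*g + 21*b^2*g^3 + 70*b^2*g^2 - 8*b^2*g - 7*b^2 - 147*b*g^3 + 45*b*g^2 + 70*b*g - 147*g^2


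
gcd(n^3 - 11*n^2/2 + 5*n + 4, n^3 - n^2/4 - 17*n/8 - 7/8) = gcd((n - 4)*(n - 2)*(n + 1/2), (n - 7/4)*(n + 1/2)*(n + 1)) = n + 1/2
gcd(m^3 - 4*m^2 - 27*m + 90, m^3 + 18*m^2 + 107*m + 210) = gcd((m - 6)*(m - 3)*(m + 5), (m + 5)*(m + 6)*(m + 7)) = m + 5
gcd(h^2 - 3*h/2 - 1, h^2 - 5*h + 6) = h - 2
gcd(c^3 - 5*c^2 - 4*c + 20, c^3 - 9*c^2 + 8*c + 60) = c^2 - 3*c - 10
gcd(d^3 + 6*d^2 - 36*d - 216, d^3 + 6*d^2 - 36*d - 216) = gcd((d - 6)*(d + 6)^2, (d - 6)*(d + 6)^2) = d^3 + 6*d^2 - 36*d - 216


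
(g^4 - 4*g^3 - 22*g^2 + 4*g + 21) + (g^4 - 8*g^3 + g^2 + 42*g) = 2*g^4 - 12*g^3 - 21*g^2 + 46*g + 21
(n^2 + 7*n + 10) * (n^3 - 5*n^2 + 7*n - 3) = n^5 + 2*n^4 - 18*n^3 - 4*n^2 + 49*n - 30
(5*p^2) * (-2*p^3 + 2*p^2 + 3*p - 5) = -10*p^5 + 10*p^4 + 15*p^3 - 25*p^2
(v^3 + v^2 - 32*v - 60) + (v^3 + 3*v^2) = 2*v^3 + 4*v^2 - 32*v - 60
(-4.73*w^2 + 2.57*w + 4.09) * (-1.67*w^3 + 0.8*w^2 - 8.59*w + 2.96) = 7.8991*w^5 - 8.0759*w^4 + 35.8564*w^3 - 32.8051*w^2 - 27.5259*w + 12.1064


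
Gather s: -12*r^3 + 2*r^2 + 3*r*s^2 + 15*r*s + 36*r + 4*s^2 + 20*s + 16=-12*r^3 + 2*r^2 + 36*r + s^2*(3*r + 4) + s*(15*r + 20) + 16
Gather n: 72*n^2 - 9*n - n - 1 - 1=72*n^2 - 10*n - 2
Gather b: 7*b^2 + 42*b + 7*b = 7*b^2 + 49*b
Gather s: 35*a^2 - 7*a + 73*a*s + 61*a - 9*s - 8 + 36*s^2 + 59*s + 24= 35*a^2 + 54*a + 36*s^2 + s*(73*a + 50) + 16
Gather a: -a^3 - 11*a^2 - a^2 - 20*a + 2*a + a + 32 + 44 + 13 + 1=-a^3 - 12*a^2 - 17*a + 90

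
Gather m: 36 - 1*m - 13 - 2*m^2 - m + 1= -2*m^2 - 2*m + 24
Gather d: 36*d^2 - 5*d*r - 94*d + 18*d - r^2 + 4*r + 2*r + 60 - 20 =36*d^2 + d*(-5*r - 76) - r^2 + 6*r + 40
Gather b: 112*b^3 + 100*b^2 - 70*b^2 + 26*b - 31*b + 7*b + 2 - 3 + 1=112*b^3 + 30*b^2 + 2*b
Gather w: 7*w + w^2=w^2 + 7*w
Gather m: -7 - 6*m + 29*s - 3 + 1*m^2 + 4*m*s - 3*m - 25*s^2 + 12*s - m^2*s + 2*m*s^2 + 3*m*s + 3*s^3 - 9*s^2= m^2*(1 - s) + m*(2*s^2 + 7*s - 9) + 3*s^3 - 34*s^2 + 41*s - 10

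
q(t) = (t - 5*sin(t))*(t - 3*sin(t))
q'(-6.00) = 39.90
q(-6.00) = 50.58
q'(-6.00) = 39.90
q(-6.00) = 50.58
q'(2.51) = 2.21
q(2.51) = -0.33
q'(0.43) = 5.77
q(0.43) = 1.36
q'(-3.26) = -36.88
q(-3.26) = 13.92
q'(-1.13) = -2.74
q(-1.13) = 5.37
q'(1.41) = -2.14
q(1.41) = 5.47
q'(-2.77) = -13.13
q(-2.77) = 1.60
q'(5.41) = -25.62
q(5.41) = 71.25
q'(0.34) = 4.88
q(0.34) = 0.88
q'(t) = (1 - 5*cos(t))*(t - 3*sin(t)) + (1 - 3*cos(t))*(t - 5*sin(t)) = -8*t*cos(t) + 2*t - 8*sin(t) + 15*sin(2*t)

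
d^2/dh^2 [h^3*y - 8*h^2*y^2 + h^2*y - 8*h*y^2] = 2*y*(3*h - 8*y + 1)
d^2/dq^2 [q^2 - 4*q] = 2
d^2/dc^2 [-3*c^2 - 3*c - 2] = -6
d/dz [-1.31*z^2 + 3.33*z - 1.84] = 3.33 - 2.62*z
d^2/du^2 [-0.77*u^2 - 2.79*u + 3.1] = -1.54000000000000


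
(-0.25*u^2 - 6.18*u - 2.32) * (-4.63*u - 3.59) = 1.1575*u^3 + 29.5109*u^2 + 32.9278*u + 8.3288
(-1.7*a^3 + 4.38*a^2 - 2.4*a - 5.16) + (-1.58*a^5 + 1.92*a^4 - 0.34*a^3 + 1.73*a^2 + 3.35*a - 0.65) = -1.58*a^5 + 1.92*a^4 - 2.04*a^3 + 6.11*a^2 + 0.95*a - 5.81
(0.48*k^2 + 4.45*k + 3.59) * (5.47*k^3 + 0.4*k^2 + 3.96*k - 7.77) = 2.6256*k^5 + 24.5335*k^4 + 23.3181*k^3 + 15.3284*k^2 - 20.3601*k - 27.8943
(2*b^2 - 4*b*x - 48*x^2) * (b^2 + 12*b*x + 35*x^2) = 2*b^4 + 20*b^3*x - 26*b^2*x^2 - 716*b*x^3 - 1680*x^4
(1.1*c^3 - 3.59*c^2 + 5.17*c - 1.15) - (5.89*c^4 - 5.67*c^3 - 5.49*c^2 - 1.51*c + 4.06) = -5.89*c^4 + 6.77*c^3 + 1.9*c^2 + 6.68*c - 5.21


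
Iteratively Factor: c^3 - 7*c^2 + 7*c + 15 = (c - 5)*(c^2 - 2*c - 3) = (c - 5)*(c + 1)*(c - 3)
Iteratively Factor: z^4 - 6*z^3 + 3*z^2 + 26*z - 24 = (z - 1)*(z^3 - 5*z^2 - 2*z + 24) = (z - 4)*(z - 1)*(z^2 - z - 6) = (z - 4)*(z - 3)*(z - 1)*(z + 2)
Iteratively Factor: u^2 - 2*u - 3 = (u + 1)*(u - 3)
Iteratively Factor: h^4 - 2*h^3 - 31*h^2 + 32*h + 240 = (h + 3)*(h^3 - 5*h^2 - 16*h + 80) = (h - 4)*(h + 3)*(h^2 - h - 20) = (h - 4)*(h + 3)*(h + 4)*(h - 5)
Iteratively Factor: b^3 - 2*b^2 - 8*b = (b)*(b^2 - 2*b - 8) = b*(b - 4)*(b + 2)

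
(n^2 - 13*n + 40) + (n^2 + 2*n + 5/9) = 2*n^2 - 11*n + 365/9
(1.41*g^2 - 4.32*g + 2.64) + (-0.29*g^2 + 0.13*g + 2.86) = 1.12*g^2 - 4.19*g + 5.5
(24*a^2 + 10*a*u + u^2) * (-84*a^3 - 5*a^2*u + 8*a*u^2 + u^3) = -2016*a^5 - 960*a^4*u + 58*a^3*u^2 + 99*a^2*u^3 + 18*a*u^4 + u^5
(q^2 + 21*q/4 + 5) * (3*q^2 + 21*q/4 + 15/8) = 3*q^4 + 21*q^3 + 711*q^2/16 + 1155*q/32 + 75/8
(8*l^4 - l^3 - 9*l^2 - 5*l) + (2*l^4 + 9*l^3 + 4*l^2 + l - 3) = 10*l^4 + 8*l^3 - 5*l^2 - 4*l - 3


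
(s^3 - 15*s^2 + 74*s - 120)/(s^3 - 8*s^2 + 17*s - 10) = (s^2 - 10*s + 24)/(s^2 - 3*s + 2)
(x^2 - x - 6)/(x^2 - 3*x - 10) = (x - 3)/(x - 5)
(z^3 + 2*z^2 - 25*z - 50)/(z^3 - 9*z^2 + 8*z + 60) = (z + 5)/(z - 6)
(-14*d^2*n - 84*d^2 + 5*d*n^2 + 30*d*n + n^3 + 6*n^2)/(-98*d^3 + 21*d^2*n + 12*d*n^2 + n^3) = (n + 6)/(7*d + n)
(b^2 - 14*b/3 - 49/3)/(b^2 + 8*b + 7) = (3*b^2 - 14*b - 49)/(3*(b^2 + 8*b + 7))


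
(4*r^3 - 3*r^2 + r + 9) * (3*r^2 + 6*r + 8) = 12*r^5 + 15*r^4 + 17*r^3 + 9*r^2 + 62*r + 72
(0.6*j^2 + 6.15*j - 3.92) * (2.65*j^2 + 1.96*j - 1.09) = 1.59*j^4 + 17.4735*j^3 + 1.012*j^2 - 14.3867*j + 4.2728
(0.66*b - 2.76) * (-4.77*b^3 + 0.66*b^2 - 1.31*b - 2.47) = -3.1482*b^4 + 13.6008*b^3 - 2.6862*b^2 + 1.9854*b + 6.8172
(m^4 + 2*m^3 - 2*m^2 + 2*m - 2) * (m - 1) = m^5 + m^4 - 4*m^3 + 4*m^2 - 4*m + 2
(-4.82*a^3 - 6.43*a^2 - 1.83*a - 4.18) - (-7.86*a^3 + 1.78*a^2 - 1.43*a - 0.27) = 3.04*a^3 - 8.21*a^2 - 0.4*a - 3.91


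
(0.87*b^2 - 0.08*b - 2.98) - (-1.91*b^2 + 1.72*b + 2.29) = 2.78*b^2 - 1.8*b - 5.27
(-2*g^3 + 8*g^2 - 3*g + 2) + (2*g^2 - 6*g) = -2*g^3 + 10*g^2 - 9*g + 2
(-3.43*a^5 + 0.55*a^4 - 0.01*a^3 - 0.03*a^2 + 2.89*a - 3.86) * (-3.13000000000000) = 10.7359*a^5 - 1.7215*a^4 + 0.0313*a^3 + 0.0939*a^2 - 9.0457*a + 12.0818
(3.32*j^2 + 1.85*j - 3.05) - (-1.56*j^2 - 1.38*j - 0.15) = 4.88*j^2 + 3.23*j - 2.9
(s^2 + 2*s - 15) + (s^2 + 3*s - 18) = 2*s^2 + 5*s - 33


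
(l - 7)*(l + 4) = l^2 - 3*l - 28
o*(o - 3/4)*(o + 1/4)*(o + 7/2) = o^4 + 3*o^3 - 31*o^2/16 - 21*o/32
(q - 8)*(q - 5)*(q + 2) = q^3 - 11*q^2 + 14*q + 80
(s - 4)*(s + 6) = s^2 + 2*s - 24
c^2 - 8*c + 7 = (c - 7)*(c - 1)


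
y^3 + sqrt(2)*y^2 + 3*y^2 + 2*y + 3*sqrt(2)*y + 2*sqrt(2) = (y + 1)*(y + 2)*(y + sqrt(2))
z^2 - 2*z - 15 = (z - 5)*(z + 3)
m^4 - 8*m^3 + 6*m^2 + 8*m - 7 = (m - 7)*(m - 1)^2*(m + 1)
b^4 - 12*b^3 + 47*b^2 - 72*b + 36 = (b - 6)*(b - 3)*(b - 2)*(b - 1)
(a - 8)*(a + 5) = a^2 - 3*a - 40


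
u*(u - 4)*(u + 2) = u^3 - 2*u^2 - 8*u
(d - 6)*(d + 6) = d^2 - 36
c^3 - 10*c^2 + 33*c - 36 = (c - 4)*(c - 3)^2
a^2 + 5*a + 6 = (a + 2)*(a + 3)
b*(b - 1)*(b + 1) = b^3 - b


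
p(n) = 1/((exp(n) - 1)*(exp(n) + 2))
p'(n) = -exp(n)/((exp(n) - 1)*(exp(n) + 2)^2) - exp(n)/((exp(n) - 1)^2*(exp(n) + 2))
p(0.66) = 0.27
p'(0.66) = -0.70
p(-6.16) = -0.50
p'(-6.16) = -0.00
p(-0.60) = -0.87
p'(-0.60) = -0.87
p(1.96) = 0.02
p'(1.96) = -0.04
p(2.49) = 0.01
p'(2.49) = -0.01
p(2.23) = 0.01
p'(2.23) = -0.02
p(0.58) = 0.34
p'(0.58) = -0.92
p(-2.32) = -0.53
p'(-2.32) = -0.03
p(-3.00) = -0.51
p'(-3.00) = -0.01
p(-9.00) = -0.50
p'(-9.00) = 0.00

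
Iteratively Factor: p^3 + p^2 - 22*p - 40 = (p + 4)*(p^2 - 3*p - 10) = (p + 2)*(p + 4)*(p - 5)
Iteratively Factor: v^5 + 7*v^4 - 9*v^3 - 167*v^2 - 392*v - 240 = (v - 5)*(v^4 + 12*v^3 + 51*v^2 + 88*v + 48) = (v - 5)*(v + 1)*(v^3 + 11*v^2 + 40*v + 48) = (v - 5)*(v + 1)*(v + 4)*(v^2 + 7*v + 12) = (v - 5)*(v + 1)*(v + 4)^2*(v + 3)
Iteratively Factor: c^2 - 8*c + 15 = (c - 5)*(c - 3)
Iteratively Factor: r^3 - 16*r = (r + 4)*(r^2 - 4*r) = r*(r + 4)*(r - 4)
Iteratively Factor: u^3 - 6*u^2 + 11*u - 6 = (u - 3)*(u^2 - 3*u + 2) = (u - 3)*(u - 2)*(u - 1)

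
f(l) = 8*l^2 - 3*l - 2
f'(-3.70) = -62.20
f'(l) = 16*l - 3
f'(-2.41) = -41.56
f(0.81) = 0.82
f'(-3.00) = -51.00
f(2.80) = 52.32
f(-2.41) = 51.69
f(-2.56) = 58.11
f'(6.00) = 93.00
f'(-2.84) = -48.44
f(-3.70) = 118.62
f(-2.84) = 71.04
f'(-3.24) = -54.84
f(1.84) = 19.56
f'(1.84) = 26.44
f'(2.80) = 41.80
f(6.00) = 268.00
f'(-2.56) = -43.96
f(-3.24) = 91.70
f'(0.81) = 9.96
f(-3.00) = 79.00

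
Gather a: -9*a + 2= 2 - 9*a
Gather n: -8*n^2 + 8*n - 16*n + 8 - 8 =-8*n^2 - 8*n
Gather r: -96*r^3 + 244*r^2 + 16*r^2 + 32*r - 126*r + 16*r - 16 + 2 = -96*r^3 + 260*r^2 - 78*r - 14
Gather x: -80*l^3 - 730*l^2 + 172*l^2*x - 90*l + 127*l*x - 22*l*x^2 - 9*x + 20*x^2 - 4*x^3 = -80*l^3 - 730*l^2 - 90*l - 4*x^3 + x^2*(20 - 22*l) + x*(172*l^2 + 127*l - 9)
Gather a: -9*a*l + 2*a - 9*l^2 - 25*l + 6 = a*(2 - 9*l) - 9*l^2 - 25*l + 6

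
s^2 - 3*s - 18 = (s - 6)*(s + 3)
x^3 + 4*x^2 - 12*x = x*(x - 2)*(x + 6)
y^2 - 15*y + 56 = (y - 8)*(y - 7)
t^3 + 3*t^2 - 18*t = t*(t - 3)*(t + 6)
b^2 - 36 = (b - 6)*(b + 6)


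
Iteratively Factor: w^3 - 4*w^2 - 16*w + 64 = (w + 4)*(w^2 - 8*w + 16) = (w - 4)*(w + 4)*(w - 4)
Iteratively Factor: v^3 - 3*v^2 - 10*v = (v + 2)*(v^2 - 5*v) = v*(v + 2)*(v - 5)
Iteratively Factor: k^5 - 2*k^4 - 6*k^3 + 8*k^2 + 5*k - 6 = (k - 3)*(k^4 + k^3 - 3*k^2 - k + 2) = (k - 3)*(k - 1)*(k^3 + 2*k^2 - k - 2) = (k - 3)*(k - 1)*(k + 2)*(k^2 - 1) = (k - 3)*(k - 1)^2*(k + 2)*(k + 1)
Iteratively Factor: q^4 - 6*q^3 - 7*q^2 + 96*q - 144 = (q - 3)*(q^3 - 3*q^2 - 16*q + 48) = (q - 4)*(q - 3)*(q^2 + q - 12) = (q - 4)*(q - 3)^2*(q + 4)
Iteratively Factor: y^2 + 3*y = (y + 3)*(y)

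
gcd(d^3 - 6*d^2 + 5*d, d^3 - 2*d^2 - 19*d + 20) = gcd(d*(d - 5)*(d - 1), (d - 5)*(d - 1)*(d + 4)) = d^2 - 6*d + 5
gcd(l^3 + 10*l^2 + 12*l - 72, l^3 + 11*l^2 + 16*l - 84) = l^2 + 4*l - 12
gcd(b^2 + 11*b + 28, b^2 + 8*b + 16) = b + 4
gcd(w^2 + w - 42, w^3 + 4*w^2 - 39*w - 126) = w^2 + w - 42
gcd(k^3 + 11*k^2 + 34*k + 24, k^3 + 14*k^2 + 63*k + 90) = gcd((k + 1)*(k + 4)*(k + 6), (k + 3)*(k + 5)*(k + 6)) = k + 6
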